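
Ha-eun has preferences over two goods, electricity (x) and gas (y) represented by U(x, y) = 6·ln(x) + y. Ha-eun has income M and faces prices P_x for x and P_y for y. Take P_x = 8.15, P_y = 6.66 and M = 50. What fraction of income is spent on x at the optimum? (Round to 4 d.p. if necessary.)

Set MRS = P_x/P_y: (6/x)/1 = P_x/P_y.
So x*(P_x,P_y) = 6·P_y/P_x, independent of income; and y* = (M − 6·P_y)/P_y.
At the given prices: x* = 6·6.66/8.15 = 4.9031, and y* = 1.5075.
Expenditure on x: 8.15·4.9031 = 39.96; share = 0.7992.

share on x = 0.7992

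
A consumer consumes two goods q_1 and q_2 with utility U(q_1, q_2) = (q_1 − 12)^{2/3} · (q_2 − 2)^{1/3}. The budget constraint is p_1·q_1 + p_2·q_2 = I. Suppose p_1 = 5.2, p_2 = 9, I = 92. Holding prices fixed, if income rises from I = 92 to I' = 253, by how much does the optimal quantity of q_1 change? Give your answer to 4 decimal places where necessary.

Δq_1* = 20.641

This is Cobb-Douglas in (q_1−12, q_2−2): tangency gives 2/3·p_2·(q_2−2) = 1/3·p_1·(q_1−12).
Substituting into the budget: q_1* = 12 + 2/3·(I − 12·p_1 − 2·p_2)/p_1, and q_2* = 2 + 1/3·(…)/p_2.
Discretionary income = 92 − 12·5.2 − 2·9 = 11.6; q_1* = 12 + 2/3·11.6/5.2 = 13.4872.
At I' = 253: q_1* = 34.1282. Change: 34.1282 − 13.4872 = 20.641.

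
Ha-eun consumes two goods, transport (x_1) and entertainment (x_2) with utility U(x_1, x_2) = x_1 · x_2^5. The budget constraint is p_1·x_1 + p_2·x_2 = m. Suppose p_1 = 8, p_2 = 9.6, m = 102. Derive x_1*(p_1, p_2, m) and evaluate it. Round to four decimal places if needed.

Tangency: MRS = (1/5)·x_2/x_1 = p_1/p_2.
Rearranging, p_2·x_2 = 5·p_1·x_1. Substituting into the budget gives p_1·x_1·(1 + 5) = m.
Demand: x_1*(p_1,p_2,m) = 1/6·m/p_1 and x_2* = 5/6·m/p_2.
At p_1=8, p_2=9.6, m=102: x_1* = 1/6·102/8 = 2.125.

x_1* = 2.125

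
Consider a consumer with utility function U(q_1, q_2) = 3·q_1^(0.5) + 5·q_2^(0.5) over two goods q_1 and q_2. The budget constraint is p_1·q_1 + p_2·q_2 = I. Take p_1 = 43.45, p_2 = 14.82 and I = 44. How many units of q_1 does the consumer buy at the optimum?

q_1* = 0.1107

MRS = MU_q_1/MU_q_2 = (3/5)·(q_2/q_1)^(0.5). Set equal to p_1/p_2.
Solve for the ratio: q_2/q_1 = [(5/3)·p_1/p_2]^(2).
With the ratio pinned down, the budget gives q_1* = I/(p_1 + p_2·(q_2/q_1)) and q_2* = (q_2/q_1)·q_1*.
Numerically q_2/q_1 = 23.877049, so q_1* = 44/(43.45 + 14.82·23.877049) = 0.1107.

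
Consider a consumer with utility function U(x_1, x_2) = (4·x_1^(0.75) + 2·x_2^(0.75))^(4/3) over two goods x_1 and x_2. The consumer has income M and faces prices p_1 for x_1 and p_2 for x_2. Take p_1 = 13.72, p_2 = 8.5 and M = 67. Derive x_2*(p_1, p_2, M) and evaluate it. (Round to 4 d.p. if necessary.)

MU_x_1 ∝ 4·x_1^(-0.25), MU_x_2 ∝ 2·x_2^(-0.25), so MRS = 2·(x_2/x_1)^(0.25) = p_1/p_2.
Hence x_2/x_1 = ((1/2)·p_1/p_2)^(1/(0.25)), i.e. raised to the 4 power.
Substitute x_2 = (x_2/x_1)·x_1 into the budget: x_1* = M/(p_1 + p_2·(x_2/x_1)).
Numerically x_2/x_1 = 0.424249, so x_1* = 67/(13.72 + 8.5·0.424249) = 3.867 and x_2* = 0.424249·3.867 = 1.6406.

x_2* = 1.6406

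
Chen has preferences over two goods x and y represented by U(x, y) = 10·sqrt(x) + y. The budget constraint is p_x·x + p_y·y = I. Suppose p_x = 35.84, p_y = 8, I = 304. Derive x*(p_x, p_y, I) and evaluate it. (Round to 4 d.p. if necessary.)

x* = 1.2456

MU_x = 5/√x, MU_y = 1. Tangency: 5/√x = p_x/p_y.
Thus x* = (5·p_y/p_x)² — independent of I — with the rest of income spent on y.
Plugging in: x* = (5·8/35.84)² = 1.2456.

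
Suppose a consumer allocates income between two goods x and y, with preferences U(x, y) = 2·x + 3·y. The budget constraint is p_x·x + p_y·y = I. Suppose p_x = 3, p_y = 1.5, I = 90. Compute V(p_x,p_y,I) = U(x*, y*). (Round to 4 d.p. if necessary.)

V = 180

Linear utility — the consumer picks whichever good has higher MU/price: 2/3 = 0.6667 vs 3/1.5 = 2.
y gives more utility per dollar, so spend all income on y: y* = I/p_y, x* = 0.
Numerically: x* = 0, y* = 60.
Utility at the optimum: U(0, 60) = 180.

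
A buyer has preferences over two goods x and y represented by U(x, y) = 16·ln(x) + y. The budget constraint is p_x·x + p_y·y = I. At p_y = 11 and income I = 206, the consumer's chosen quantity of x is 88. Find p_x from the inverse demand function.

p_x = 2

Set MRS = p_x/p_y: (16/x)/1 = p_x/p_y.
So x*(p_x,p_y) = 16·p_y/p_x, independent of income; and y* = (I − 16·p_y)/p_y.
Set x* = 88 in the demand function and solve for p_x: p_x = 2.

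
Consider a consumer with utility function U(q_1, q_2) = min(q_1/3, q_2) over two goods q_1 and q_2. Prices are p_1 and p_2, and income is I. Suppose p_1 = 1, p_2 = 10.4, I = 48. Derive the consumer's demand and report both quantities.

Demand: q_1*(p_1,p_2,I) = 3·I/(3·p_1 + p_2), q_2* = I/(3·p_1 + p_2).
Here 3·1 + 10.4 = 13.4, giving q_1* = 10.7463 and q_2* = 3.5821.

q_1* = 10.7463, q_2* = 3.5821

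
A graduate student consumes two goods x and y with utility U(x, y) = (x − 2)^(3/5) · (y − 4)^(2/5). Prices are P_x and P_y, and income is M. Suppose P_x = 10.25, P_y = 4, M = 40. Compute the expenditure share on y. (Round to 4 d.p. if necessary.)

share on y = 0.435

Let x' = x−2, y' = y−4. MRS = (3/2)·y'/x' = P_x/P_y.
Substituting into the budget: x* = 2 + 0.6·(M − 2·P_x − 4·P_y)/P_x, and y* = 4 + 0.4·(…)/P_y.
Discretionary income = 40 − 2·10.25 − 4·4 = 3.5; x* = 2 + 0.6·3.5/10.25 = 2.2049; y* = 4 + 0.4·3.5/4 = 4.35.
Expenditure on y: 4·4.35 = 17.4; share = 0.435.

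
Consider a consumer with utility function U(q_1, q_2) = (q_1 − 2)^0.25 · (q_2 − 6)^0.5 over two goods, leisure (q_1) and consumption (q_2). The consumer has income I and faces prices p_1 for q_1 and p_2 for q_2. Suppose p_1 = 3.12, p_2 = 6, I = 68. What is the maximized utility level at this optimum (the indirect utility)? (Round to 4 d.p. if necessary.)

This is Cobb-Douglas in (q_1−2, q_2−6): tangency gives 0.25·p_2·(q_2−6) = 0.5·p_1·(q_1−2).
After buying the subsistence bundle (2, 6), a share 1/3 of the remaining income goes to q_1: q_1* = 2 + 1/3·(I − 2p_1 − 6p_2)/p_1.
Discretionary income = 68 − 2·3.12 − 6·6 = 25.76; q_1* = 2 + 1/3·25.76/3.12 = 4.7521; q_2* = 6 + 2/3·25.76/6 = 8.8622.
Utility at the optimum: U(4.7521, 8.8622) = 2.1791.

V = 2.1791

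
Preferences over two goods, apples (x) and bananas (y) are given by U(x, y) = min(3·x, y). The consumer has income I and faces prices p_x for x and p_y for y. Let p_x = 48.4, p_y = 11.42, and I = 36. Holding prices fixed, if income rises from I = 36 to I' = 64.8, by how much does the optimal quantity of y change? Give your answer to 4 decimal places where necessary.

Δy* = 1.0452

With perfect complements, no substitution: consume in ratio x:y = 1:3.
Budget: p_x·x + p_y·3·x = I, so (p_x + 3·p_y)·x = I.
Demand: x*(p_x,p_y,I) = I/(p_x + 3·p_y), y* = 3·I/(p_x + 3·p_y).
Here 48.4 + 3·11.42 = 82.66, giving y* = 1.3066.
At I' = 64.8: y* = 2.3518. Change: 2.3518 − 1.3066 = 1.0452.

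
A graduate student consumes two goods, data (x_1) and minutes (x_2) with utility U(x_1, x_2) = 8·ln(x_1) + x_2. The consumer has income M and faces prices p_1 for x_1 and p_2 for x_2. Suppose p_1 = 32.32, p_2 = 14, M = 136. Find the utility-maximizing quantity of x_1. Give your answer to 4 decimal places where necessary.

x_1* = 3.4653

MU_x_1 = 8/x_1, MU_x_2 = 1. Tangency: 8/x_1 = p_1/p_2.
So x_1*(p_1,p_2) = 8·p_2/p_1, independent of income; and x_2* = (M − 8·p_2)/p_2.
At the given prices: x_1* = 8·14/32.32 = 3.4653.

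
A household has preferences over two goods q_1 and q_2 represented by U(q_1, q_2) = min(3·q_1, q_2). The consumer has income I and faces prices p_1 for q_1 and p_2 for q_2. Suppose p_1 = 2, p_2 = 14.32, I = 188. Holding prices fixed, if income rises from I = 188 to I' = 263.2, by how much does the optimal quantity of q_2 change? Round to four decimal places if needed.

With perfect complements, no substitution: consume in ratio q_1:q_2 = 1:3.
Budget: p_1·q_1 + p_2·3·q_1 = I, so (p_1 + 3·p_2)·q_1 = I.
Demand: q_1*(p_1,p_2,I) = I/(p_1 + 3·p_2), q_2* = 3·I/(p_1 + 3·p_2).
Here 2 + 3·14.32 = 44.96, giving q_2* = 12.5445.
At I' = 263.2: q_2* = 17.5623. Change: 17.5623 − 12.5445 = 5.0178.

Δq_2* = 5.0178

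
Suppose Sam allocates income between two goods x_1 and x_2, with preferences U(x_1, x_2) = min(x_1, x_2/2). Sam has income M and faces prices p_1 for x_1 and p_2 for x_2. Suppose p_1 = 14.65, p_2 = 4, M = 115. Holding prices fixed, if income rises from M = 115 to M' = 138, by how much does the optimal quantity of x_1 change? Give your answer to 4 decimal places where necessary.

With perfect complements, no substitution: consume in ratio x_1:x_2 = 1:2.
Budget: p_1·x_1 + p_2·2·x_1 = M, so (p_1 + 2·p_2)·x_1 = M.
Demand: x_1*(p_1,p_2,M) = M/(p_1 + 2·p_2), x_2* = 2·M/(p_1 + 2·p_2).
Here 14.65 + 2·4 = 22.65, giving x_1* = 5.0773.
At M' = 138: x_1* = 6.0927. Change: 6.0927 − 5.0773 = 1.0155.

Δx_1* = 1.0155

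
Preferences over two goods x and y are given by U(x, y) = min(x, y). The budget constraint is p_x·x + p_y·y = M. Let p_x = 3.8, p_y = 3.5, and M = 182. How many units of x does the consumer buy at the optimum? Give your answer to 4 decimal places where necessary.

Leontief preferences: the optimum is at the kink where x/1 = y/1, i.e. y = x.
Budget: p_x·x + p_y·x = M, so (p_x + p_y)·x = M.
Demand: x*(p_x,p_y,M) = M/(p_x + p_y), y* = M/(p_x + p_y).
Here 3.8 + 3.5 = 7.3, giving x* = 24.9315.

x* = 24.9315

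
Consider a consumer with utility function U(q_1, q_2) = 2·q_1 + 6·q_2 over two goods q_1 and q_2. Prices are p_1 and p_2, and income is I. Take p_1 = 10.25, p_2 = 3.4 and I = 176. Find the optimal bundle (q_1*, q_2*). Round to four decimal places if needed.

q_1* = 0, q_2* = 51.7647

Perfect substitutes: compare marginal utility per dollar. 2/p_1 vs 6/p_2 → 0.1951 vs 1.7647.
q_2 gives more utility per dollar, so spend all income on q_2: q_2* = I/p_2, q_1* = 0.
Numerically: q_1* = 0, q_2* = 51.7647.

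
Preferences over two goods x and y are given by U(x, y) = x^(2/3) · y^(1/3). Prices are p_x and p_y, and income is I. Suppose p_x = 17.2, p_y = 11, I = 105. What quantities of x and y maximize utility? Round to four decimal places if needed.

x* = 4.0698, y* = 3.1818

The MRS is 2·y/x. Set MRS = p_x/p_y.
Rearranging, p_y·y = (1/2)·p_x·x. Substituting into the budget gives p_x·x·(1 + (1/2)) = I.
Demand: x*(p_x,p_y,I) = 2/3·I/p_x and y* = 1/3·I/p_y.
At p_x=17.2, p_y=11, I=105: x* = 2/3·105/17.2 = 4.0698, y* = 3.1818.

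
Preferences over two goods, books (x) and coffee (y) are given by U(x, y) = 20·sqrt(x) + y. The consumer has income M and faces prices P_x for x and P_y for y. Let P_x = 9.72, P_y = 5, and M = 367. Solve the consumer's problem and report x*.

Thus x* = (10·P_y/P_x)² — independent of M — with the rest of income spent on y.
Plugging in: x* = (10·5/9.72)² = 26.4611.

x* = 26.4611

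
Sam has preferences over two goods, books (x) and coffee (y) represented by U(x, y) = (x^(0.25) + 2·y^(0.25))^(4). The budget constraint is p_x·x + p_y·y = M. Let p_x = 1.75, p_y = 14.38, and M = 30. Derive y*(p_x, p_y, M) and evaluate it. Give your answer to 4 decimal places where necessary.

y* = 1.1585

MRS = MU_x/MU_y = (1/2)·(y/x)^(0.75). Set equal to p_x/p_y.
Hence y/x = (2·p_x/p_y)^(1/(0.75)), i.e. raised to the 4/3 power.
With the ratio pinned down, the budget gives x* = M/(p_x + p_y·(y/x)) and y* = (y/x)·x*.
Numerically y/x = 0.151966, so x* = 30/(1.75 + 14.38·0.151966) = 7.6234 and y* = 0.151966·7.6234 = 1.1585.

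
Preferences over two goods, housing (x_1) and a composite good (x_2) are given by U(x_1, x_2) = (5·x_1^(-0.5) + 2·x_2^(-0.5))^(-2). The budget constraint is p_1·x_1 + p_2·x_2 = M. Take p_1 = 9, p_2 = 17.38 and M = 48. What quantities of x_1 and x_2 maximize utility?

MU_x_1 ∝ 5·x_1^(-1.5), MU_x_2 ∝ 2·x_2^(-1.5), so MRS = (5/2)·(x_2/x_1)^(1.5) = p_1/p_2.
Hence x_2/x_1 = ((2/5)·p_1/p_2)^(1/(1.5)), i.e. raised to the 2/3 power.
With the ratio pinned down, the budget gives x_1* = M/(p_1 + p_2·(x_2/x_1)) and x_2* = (x_2/x_1)·x_1*.
Numerically x_2/x_1 = 0.350081, so x_1* = 48/(9 + 17.38·0.350081) = 3.1821 and x_2* = 0.350081·3.1821 = 1.114.

x_1* = 3.1821, x_2* = 1.114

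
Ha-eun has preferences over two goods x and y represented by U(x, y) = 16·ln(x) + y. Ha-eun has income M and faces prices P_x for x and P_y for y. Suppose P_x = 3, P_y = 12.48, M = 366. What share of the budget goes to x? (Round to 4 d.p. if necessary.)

Set MRS = P_x/P_y: (16/x)/1 = P_x/P_y.
So x*(P_x,P_y) = 16·P_y/P_x, independent of income; and y* = (M − 16·P_y)/P_y.
At the given prices: x* = 16·12.48/3 = 66.56, and y* = 13.3269.
Expenditure on x: 3·66.56 = 199.68; share = 0.5456.

share on x = 0.5456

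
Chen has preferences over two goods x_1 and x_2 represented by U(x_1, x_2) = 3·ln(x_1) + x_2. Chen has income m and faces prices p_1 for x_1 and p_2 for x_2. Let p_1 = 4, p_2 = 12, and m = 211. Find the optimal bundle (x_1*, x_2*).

x_1* = 9, x_2* = 14.5833

MU_x_1 = 3/x_1, MU_x_2 = 1. Tangency: 3/x_1 = p_1/p_2.
So x_1*(p_1,p_2) = 3·p_2/p_1, independent of income; and x_2* = (m − 3·p_2)/p_2.
At the given prices: x_1* = 3·12/4 = 9, and x_2* = 14.5833.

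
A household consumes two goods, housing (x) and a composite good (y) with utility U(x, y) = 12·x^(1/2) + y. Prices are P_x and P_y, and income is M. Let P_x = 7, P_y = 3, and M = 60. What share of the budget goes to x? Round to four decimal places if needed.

Plugging in: x* = (6·3/7)² = 6.6122, y* = 4.5714.
Expenditure on x: 7·6.6122 = 46.2857; share = 0.7714.

share on x = 0.7714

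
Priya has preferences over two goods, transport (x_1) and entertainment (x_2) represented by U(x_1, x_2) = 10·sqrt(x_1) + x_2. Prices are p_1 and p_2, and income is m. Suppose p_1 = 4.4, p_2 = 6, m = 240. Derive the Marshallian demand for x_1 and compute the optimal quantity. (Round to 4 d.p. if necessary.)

x_1* = 46.4876

Thus x_1* = (5·p_2/p_1)² — independent of m — with the rest of income spent on x_2.
Plugging in: x_1* = (5·6/4.4)² = 46.4876.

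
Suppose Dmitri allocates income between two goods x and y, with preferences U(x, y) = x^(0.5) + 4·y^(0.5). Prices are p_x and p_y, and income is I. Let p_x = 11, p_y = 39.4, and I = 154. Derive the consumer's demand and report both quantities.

x* = 2.5608, y* = 3.1937

MU_x ∝ x^(-0.5), MU_y ∝ 4·y^(-0.5), so MRS = (1/4)·(y/x)^(0.5) = p_x/p_y.
Solve for the ratio: y/x = [4·p_x/p_y]^(2).
Substitute y = (y/x)·x into the budget: x* = I/(p_x + p_y·(y/x)).
Numerically y/x = 1.247133, so x* = 154/(11 + 39.4·1.247133) = 2.5608 and y* = 1.247133·2.5608 = 3.1937.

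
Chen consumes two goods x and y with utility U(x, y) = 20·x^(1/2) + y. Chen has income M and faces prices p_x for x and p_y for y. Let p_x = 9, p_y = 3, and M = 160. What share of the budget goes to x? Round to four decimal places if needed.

MU_x = 10/√x, MU_y = 1. Tangency: 10/√x = p_x/p_y.
Thus x* = (10·p_y/p_x)² — independent of M — with the rest of income spent on y.
Plugging in: x* = (10·3/9)² = 11.1111, y* = 20.
Expenditure on x: 9·11.1111 = 100; share = 0.625.

share on x = 0.625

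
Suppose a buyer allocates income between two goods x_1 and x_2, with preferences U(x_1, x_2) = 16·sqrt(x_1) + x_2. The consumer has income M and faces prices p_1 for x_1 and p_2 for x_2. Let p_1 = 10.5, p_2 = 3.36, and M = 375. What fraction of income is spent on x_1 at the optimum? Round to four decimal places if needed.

Utility is quasi-linear in x_2; the FOC for x_1 is 8/√x_1 = p_1/p_2.
Thus x_1* = (8·p_2/p_1)² — independent of M — with the rest of income spent on x_2.
Plugging in: x_1* = (8·3.36/10.5)² = 6.5536, x_2* = 91.1271.
Expenditure on x_1: 10.5·6.5536 = 68.8128; share = 0.1835.

share on x_1 = 0.1835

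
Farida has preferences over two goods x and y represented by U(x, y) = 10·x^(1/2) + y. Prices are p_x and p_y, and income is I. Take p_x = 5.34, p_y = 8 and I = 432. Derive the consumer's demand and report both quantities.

x* = 56.1096, y* = 16.5468

Set MRS = p_x/p_y: 5·x^(−1/2) = p_x/p_y.
Solve: √x = 5·p_y/p_x, so x*(p_x,p_y) = (5·p_y/p_x)², and y* = (I − p_x·x*)/p_y.
Plugging in: x* = (5·8/5.34)² = 56.1096, y* = 16.5468.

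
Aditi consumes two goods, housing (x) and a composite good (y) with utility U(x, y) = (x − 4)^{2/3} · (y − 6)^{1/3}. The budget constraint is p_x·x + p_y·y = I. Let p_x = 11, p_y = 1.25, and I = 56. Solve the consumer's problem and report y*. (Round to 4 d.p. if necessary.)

y* = 7.2

This is Cobb-Douglas in (x−4, y−6): tangency gives 2/3·p_y·(y−6) = 1/3·p_x·(x−4).
Substituting into the budget: x* = 4 + 2/3·(I − 4·p_x − 6·p_y)/p_x, and y* = 6 + 1/3·(…)/p_y.
Discretionary income = 56 − 4·11 − 6·1.25 = 4.5; y* = 6 + 1/3·4.5/1.25 = 7.2.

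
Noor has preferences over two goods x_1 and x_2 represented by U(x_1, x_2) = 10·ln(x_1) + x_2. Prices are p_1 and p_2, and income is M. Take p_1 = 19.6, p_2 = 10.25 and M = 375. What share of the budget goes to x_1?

share on x_1 = 0.2733

Set MRS = p_1/p_2: (10/x_1)/1 = p_1/p_2.
So x_1*(p_1,p_2) = 10·p_2/p_1, independent of income; and x_2* = (M − 10·p_2)/p_2.
At the given prices: x_1* = 10·10.25/19.6 = 5.2296, and x_2* = 26.5854.
Expenditure on x_1: 19.6·5.2296 = 102.5; share = 0.2733.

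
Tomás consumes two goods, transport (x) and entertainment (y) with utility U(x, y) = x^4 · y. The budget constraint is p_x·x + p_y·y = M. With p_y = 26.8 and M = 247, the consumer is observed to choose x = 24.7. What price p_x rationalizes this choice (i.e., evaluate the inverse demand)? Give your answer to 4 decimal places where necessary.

Tangency: MRS = 4·y/x = p_x/p_y.
So 4·p_y·y = p_x·x; combined with the budget, a share 0.8 of income goes to x.
Demand: x*(p_x,p_y,M) = 0.8·M/p_x and y* = 0.2·M/p_y.
Set x* = 24.7 in the demand function and solve for p_x: p_x = 8.

p_x = 8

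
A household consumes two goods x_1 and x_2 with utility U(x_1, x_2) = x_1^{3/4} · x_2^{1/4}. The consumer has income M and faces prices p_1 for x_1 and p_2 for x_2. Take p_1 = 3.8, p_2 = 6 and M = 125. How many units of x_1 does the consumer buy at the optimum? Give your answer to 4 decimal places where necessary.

Tangency: MRS = 3·x_2/x_1 = p_1/p_2.
Rearranging, p_2·x_2 = (1/3)·p_1·x_1. Substituting into the budget gives p_1·x_1·(1 + (1/3)) = M.
Demand: x_1*(p_1,p_2,M) = 0.75·M/p_1 and x_2* = 0.25·M/p_2.
At p_1=3.8, p_2=6, M=125: x_1* = 0.75·125/3.8 = 24.6711.

x_1* = 24.6711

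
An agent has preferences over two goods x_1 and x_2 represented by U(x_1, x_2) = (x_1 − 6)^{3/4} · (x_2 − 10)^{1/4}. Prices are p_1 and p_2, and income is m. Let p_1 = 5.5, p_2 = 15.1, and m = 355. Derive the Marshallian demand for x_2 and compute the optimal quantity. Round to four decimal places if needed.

This is Cobb-Douglas in (x_1−6, x_2−10): tangency gives 0.75·p_2·(x_2−10) = 0.25·p_1·(x_1−6).
After buying the subsistence bundle (6, 10), a share 0.75 of the remaining income goes to x_1: x_1* = 6 + 0.75·(m − 6p_1 − 10p_2)/p_1.
Discretionary income = 355 − 6·5.5 − 10·15.1 = 171; x_2* = 10 + 0.25·171/15.1 = 12.8311.

x_2* = 12.8311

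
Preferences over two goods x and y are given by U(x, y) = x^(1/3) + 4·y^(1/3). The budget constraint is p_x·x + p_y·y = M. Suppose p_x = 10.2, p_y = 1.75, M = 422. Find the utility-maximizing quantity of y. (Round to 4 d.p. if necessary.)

MRS = MU_x/MU_y = (1/4)·(y/x)^(2/3). Set equal to p_x/p_y.
Solve for the ratio: y/x = [4·p_x/p_y]^(1.5).
Substitute y = (y/x)·x into the budget: x* = M/(p_x + p_y·(y/x)).
Numerically y/x = 112.572723, so x* = 422/(10.2 + 1.75·112.572723) = 2.0367 and y* = 112.572723·2.0367 = 229.2721.

y* = 229.2721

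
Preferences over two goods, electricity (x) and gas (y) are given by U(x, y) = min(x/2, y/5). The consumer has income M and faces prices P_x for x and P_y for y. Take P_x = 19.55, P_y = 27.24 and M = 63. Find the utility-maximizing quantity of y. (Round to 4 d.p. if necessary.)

With perfect complements, no substitution: consume in ratio x:y = 2:5.
Budget: P_x·x + P_y·(5/2)·x = M, so (2·P_x + 5·P_y)·x = 2·M.
Demand: x*(P_x,P_y,M) = 2·M/(2·P_x + 5·P_y), y* = 5·M/(2·P_x + 5·P_y).
Here 2·19.55 + 5·27.24 = 175.3, giving y* = 1.7969.

y* = 1.7969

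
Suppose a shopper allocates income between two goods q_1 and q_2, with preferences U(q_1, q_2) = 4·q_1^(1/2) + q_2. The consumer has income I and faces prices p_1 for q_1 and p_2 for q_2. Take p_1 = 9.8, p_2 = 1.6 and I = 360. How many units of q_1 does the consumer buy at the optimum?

q_1* = 0.1066

Utility is quasi-linear in q_2; the FOC for q_1 is 2/√q_1 = p_1/p_2.
Thus q_1* = (2·p_2/p_1)² — independent of I — with the rest of income spent on q_2.
Plugging in: q_1* = (2·1.6/9.8)² = 0.1066.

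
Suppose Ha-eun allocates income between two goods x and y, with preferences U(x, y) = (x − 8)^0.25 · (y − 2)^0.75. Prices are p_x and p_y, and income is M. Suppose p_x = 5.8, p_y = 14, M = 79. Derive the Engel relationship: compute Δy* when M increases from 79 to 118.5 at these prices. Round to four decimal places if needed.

MRS = (1/3)·(y−2)/(x−8). Tangency with p_x/p_y gives y−2 = 3·(p_x/p_y)·(x−8).
After buying the subsistence bundle (8, 2), a share 0.25 of the remaining income goes to x: x* = 8 + 0.25·(M − 8p_x − 2p_y)/p_x.
Discretionary income = 79 − 8·5.8 − 2·14 = 4.6; y* = 2 + 0.75·4.6/14 = 2.2464.
At M' = 118.5: y* = 4.3625. Change: 4.3625 − 2.2464 = 2.1161.

Δy* = 2.1161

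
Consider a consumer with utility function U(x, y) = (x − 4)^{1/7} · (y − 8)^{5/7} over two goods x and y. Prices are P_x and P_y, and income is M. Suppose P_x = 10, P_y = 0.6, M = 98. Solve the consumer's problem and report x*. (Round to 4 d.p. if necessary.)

This is Cobb-Douglas in (x−4, y−8): tangency gives 1/7·P_y·(y−8) = 5/7·P_x·(x−4).
Substituting into the budget: x* = 4 + 1/6·(M − 4·P_x − 8·P_y)/P_x, and y* = 8 + 5/6·(…)/P_y.
Discretionary income = 98 − 4·10 − 8·0.6 = 53.2; x* = 4 + 1/6·53.2/10 = 4.8867.

x* = 4.8867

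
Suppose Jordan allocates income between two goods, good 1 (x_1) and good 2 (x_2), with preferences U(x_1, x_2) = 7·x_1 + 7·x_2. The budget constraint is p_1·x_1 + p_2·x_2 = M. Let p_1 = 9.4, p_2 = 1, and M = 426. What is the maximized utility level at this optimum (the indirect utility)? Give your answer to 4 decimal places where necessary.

Perfect substitutes: compare marginal utility per dollar. 7/p_1 vs 7/p_2 → 0.7447 vs 7.
x_2 gives more utility per dollar, so spend all income on x_2: x_2* = M/p_2, x_1* = 0.
Numerically: x_1* = 0, x_2* = 426.
Utility at the optimum: U(0, 426) = 2982.

V = 2982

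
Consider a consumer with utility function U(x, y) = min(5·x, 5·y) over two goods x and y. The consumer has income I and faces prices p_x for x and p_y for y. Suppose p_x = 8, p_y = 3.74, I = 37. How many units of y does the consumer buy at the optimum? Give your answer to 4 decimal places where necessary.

Leontief preferences: the optimum is at the kink where x/5 = y/5, i.e. y = x.
Budget: p_x·x + p_y·x = I, so (5·p_x + 5·p_y)·x = 5·I.
Demand: x*(p_x,p_y,I) = 5·I/(5·p_x + 5·p_y), y* = 5·I/(5·p_x + 5·p_y).
Here 5·8 + 5·3.74 = 58.7, giving y* = 3.1516.

y* = 3.1516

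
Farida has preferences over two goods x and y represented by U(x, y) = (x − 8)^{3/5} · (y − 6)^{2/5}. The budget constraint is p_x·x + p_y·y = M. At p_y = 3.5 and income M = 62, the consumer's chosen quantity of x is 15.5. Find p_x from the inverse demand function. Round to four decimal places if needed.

Let x' = x−8, y' = y−6. MRS = (3/2)·y'/x' = p_x/p_y.
Substituting into the budget: x* = 8 + 0.6·(M − 8·p_x − 6·p_y)/p_x, and y* = 6 + 0.4·(…)/p_y.
Set x* = 15.5 in the demand function and solve for p_x: p_x = 2.

p_x = 2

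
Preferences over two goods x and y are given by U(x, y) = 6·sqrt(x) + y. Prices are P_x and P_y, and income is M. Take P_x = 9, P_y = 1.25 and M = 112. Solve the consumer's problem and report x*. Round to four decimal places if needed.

x* = 0.1736

Set MRS = P_x/P_y: 3·x^(−1/2) = P_x/P_y.
Thus x* = (3·P_y/P_x)² — independent of M — with the rest of income spent on y.
Plugging in: x* = (3·1.25/9)² = 0.1736.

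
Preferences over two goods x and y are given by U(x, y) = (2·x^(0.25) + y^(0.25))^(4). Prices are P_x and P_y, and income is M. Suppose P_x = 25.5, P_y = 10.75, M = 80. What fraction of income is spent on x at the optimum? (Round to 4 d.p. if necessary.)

share on x = 0.6539

Substitute y = (y/x)·x into the budget: x* = M/(P_x + P_y·(y/x)).
Numerically y/x = 1.255458, so x* = 80/(25.5 + 10.75·1.255458) = 2.0515 and y* = 1.255458·2.0515 = 2.5756.
Expenditure on x: 25.5·2.0515 = 52.3128; share = 0.6539.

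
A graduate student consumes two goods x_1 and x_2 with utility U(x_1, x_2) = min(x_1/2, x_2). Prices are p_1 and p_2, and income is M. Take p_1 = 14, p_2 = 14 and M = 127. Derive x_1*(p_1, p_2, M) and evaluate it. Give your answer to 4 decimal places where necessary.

x_1* = 6.0476

With perfect complements, no substitution: consume in ratio x_1:x_2 = 2:1.
Budget: p_1·x_1 + p_2·(1/2)·x_1 = M, so (2·p_1 + p_2)·x_1 = 2·M.
Demand: x_1*(p_1,p_2,M) = 2·M/(2·p_1 + p_2), x_2* = M/(2·p_1 + p_2).
Here 2·14 + 14 = 42, giving x_1* = 6.0476.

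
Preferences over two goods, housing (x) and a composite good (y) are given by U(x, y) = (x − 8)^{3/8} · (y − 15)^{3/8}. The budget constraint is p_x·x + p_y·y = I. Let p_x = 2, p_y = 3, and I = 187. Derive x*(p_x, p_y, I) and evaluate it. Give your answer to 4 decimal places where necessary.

Let x' = x−8, y' = y−15. MRS = y'/x' = p_x/p_y.
After buying the subsistence bundle (8, 15), a share 0.5 of the remaining income goes to x: x* = 8 + 0.5·(I − 8p_x − 15p_y)/p_x.
Discretionary income = 187 − 8·2 − 15·3 = 126; x* = 8 + 0.5·126/2 = 39.5.

x* = 39.5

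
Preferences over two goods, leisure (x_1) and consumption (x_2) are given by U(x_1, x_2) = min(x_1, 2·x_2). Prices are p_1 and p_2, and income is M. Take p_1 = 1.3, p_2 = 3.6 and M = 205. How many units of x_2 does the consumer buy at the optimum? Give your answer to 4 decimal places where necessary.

With perfect complements, no substitution: consume in ratio x_1:x_2 = 2:1.
Budget: p_1·x_1 + p_2·(1/2)·x_1 = M, so (2·p_1 + p_2)·x_1 = 2·M.
Demand: x_1*(p_1,p_2,M) = 2·M/(2·p_1 + p_2), x_2* = M/(2·p_1 + p_2).
Here 2·1.3 + 3.6 = 6.2, giving x_2* = 33.0645.

x_2* = 33.0645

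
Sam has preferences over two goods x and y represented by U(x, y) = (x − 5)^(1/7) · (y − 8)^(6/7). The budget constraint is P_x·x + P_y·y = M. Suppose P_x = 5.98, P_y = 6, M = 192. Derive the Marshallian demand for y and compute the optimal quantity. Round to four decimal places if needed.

y* = 24.3

Let x' = x−5, y' = y−8. MRS = (1/6)·y'/x' = P_x/P_y.
Substituting into the budget: x* = 5 + 1/7·(M − 5·P_x − 8·P_y)/P_x, and y* = 8 + 6/7·(…)/P_y.
Discretionary income = 192 − 5·5.98 − 8·6 = 114.1; y* = 8 + 6/7·114.1/6 = 24.3.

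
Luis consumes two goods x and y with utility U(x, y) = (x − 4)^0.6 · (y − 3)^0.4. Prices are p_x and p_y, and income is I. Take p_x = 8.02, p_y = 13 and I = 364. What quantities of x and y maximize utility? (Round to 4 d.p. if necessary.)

x* = 25.9142, y* = 12.0129

Let x' = x−4, y' = y−3. MRS = (3/2)·y'/x' = p_x/p_y.
After buying the subsistence bundle (4, 3), a share 0.6 of the remaining income goes to x: x* = 4 + 0.6·(I − 4p_x − 3p_y)/p_x.
Discretionary income = 364 − 4·8.02 − 3·13 = 292.92; x* = 4 + 0.6·292.92/8.02 = 25.9142; y* = 3 + 0.4·292.92/13 = 12.0129.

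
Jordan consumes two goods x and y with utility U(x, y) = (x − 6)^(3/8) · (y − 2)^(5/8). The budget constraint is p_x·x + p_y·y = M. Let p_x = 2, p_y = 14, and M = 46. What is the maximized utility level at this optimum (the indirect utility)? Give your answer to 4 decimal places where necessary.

V = 0.4588

This is Cobb-Douglas in (x−6, y−2): tangency gives 0.375·p_y·(y−2) = 0.625·p_x·(x−6).
After buying the subsistence bundle (6, 2), a share 0.375 of the remaining income goes to x: x* = 6 + 0.375·(M − 6p_x − 2p_y)/p_x.
Discretionary income = 46 − 6·2 − 2·14 = 6; x* = 6 + 0.375·6/2 = 7.125; y* = 2 + 0.625·6/14 = 2.2679.
Utility at the optimum: U(7.125, 2.2679) = 0.4588.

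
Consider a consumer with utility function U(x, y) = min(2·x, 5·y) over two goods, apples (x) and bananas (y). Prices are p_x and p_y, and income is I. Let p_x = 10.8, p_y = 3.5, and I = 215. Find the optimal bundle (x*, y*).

x* = 17.623, y* = 7.0492

With perfect complements, no substitution: consume in ratio x:y = 5:2.
Budget: p_x·x + p_y·(2/5)·x = I, so (5·p_x + 2·p_y)·x = 5·I.
Demand: x*(p_x,p_y,I) = 5·I/(5·p_x + 2·p_y), y* = 2·I/(5·p_x + 2·p_y).
Here 5·10.8 + 2·3.5 = 61, giving x* = 17.623 and y* = 7.0492.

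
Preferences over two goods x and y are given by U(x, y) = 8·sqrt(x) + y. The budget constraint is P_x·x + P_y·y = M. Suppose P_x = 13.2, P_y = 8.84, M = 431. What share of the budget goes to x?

share on x = 0.2198

Set MRS = P_x/P_y: 4·x^(−1/2) = P_x/P_y.
Solve: √x = 4·P_y/P_x, so x*(P_x,P_y) = (4·P_y/P_x)², and y* = (M − P_x·x*)/P_y.
Plugging in: x* = (4·8.84/13.2)² = 7.1759, y* = 38.0405.
Expenditure on x: 13.2·7.1759 = 94.7219; share = 0.2198.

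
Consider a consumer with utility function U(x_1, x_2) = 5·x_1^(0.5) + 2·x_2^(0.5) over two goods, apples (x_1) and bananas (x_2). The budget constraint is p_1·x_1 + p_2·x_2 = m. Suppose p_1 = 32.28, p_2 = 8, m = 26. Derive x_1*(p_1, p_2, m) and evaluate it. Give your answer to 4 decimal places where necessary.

From the CES first-order condition, (5/2)·(x_2/x_1)^(0.5) = p_1/p_2.
Hence x_2/x_1 = ((2/5)·p_1/p_2)^(1/(0.5)), i.e. raised to the 2 power.
With the ratio pinned down, the budget gives x_1* = m/(p_1 + p_2·(x_2/x_1)) and x_2* = (x_2/x_1)·x_1*.
Numerically x_2/x_1 = 2.604996, so x_1* = 26/(32.28 + 8·2.604996) = 0.4895.

x_1* = 0.4895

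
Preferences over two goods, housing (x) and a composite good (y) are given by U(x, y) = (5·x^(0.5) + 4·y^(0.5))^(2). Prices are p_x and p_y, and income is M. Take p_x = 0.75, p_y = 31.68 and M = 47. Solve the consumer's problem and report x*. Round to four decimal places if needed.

Substitute y = (y/x)·x into the budget: x* = M/(p_x + p_y·(y/x)).
Numerically y/x = 0.000359, so x* = 47/(0.75 + 31.68·0.000359) = 61.7313.

x* = 61.7313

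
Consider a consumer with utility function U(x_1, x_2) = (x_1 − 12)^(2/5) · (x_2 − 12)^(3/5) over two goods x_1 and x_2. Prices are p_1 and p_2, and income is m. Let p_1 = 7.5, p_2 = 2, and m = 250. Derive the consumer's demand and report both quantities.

x_1* = 19.2533, x_2* = 52.8

This is Cobb-Douglas in (x_1−12, x_2−12): tangency gives 0.4·p_2·(x_2−12) = 0.6·p_1·(x_1−12).
Substituting into the budget: x_1* = 12 + 0.4·(m − 12·p_1 − 12·p_2)/p_1, and x_2* = 12 + 0.6·(…)/p_2.
Discretionary income = 250 − 12·7.5 − 12·2 = 136; x_1* = 12 + 0.4·136/7.5 = 19.2533; x_2* = 12 + 0.6·136/2 = 52.8.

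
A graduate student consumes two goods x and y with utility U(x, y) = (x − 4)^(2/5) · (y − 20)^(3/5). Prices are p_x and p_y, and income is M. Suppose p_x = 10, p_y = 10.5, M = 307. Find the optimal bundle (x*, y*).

x* = 6.28, y* = 23.2571

Let x' = x−4, y' = y−20. MRS = (2/3)·y'/x' = p_x/p_y.
Substituting into the budget: x* = 4 + 0.4·(M − 4·p_x − 20·p_y)/p_x, and y* = 20 + 0.6·(…)/p_y.
Discretionary income = 307 − 4·10 − 20·10.5 = 57; x* = 4 + 0.4·57/10 = 6.28; y* = 20 + 0.6·57/10.5 = 23.2571.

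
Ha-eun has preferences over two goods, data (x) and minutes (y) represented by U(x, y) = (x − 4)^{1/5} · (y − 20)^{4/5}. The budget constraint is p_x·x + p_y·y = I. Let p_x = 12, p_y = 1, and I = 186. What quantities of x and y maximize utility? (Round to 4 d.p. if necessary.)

x* = 5.9667, y* = 114.4

Discretionary income = 186 − 4·12 − 20·1 = 118; x* = 4 + 0.2·118/12 = 5.9667; y* = 20 + 0.8·118/1 = 114.4.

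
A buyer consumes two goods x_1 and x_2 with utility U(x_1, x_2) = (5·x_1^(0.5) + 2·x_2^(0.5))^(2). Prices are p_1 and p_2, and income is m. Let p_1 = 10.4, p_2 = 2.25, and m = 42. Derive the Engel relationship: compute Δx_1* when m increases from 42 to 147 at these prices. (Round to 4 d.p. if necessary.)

MU_x_1 ∝ 5·x_1^(-0.5), MU_x_2 ∝ 2·x_2^(-0.5), so MRS = (5/2)·(x_2/x_1)^(0.5) = p_1/p_2.
Solve for the ratio: x_2/x_1 = [(2/5)·p_1/p_2]^(2).
Substitute x_2 = (x_2/x_1)·x_1 into the budget: x_1* = m/(p_1 + p_2·(x_2/x_1)).
Numerically x_2/x_1 = 3.41839, so x_1* = 42/(10.4 + 2.25·3.41839) = 2.3215.
At m' = 147: x_1* = 8.1254. Change: 8.1254 − 2.3215 = 5.8039.

Δx_1* = 5.8039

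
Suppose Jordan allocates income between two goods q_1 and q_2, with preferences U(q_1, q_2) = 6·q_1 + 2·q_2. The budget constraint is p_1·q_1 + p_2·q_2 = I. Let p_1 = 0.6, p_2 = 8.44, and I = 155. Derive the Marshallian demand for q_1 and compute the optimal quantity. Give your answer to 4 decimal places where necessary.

Perfect substitutes: compare marginal utility per dollar. 6/p_1 vs 2/p_2 → 10 vs 0.237.
q_1 gives more utility per dollar, so spend all income on q_1: q_1* = I/p_1, q_2* = 0.
Numerically: q_1* = 258.3333, q_2* = 0.

q_1* = 258.3333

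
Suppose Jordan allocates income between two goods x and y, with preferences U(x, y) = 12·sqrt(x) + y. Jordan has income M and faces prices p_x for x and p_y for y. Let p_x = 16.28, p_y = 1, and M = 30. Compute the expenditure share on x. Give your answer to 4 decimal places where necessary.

share on x = 0.0737

Utility is quasi-linear in y; the FOC for x is 6/√x = p_x/p_y.
Solve: √x = 6·p_y/p_x, so x*(p_x,p_y) = (6·p_y/p_x)², and y* = (M − p_x·x*)/p_y.
Plugging in: x* = (6·1/16.28)² = 0.1358, y* = 27.7887.
Expenditure on x: 16.28·0.1358 = 2.2113; share = 0.0737.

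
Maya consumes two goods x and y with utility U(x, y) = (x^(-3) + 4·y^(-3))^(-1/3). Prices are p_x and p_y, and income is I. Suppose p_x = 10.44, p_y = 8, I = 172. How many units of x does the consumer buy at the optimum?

From the CES first-order condition, (1/4)·(y/x)^(4) = p_x/p_y.
Solve for the ratio: y/x = [4·p_x/p_y]^(0.25).
Substitute y = (y/x)·x into the budget: x* = I/(p_x + p_y·(y/x)).
Numerically y/x = 1.511533, so x* = 172/(10.44 + 8·1.511533) = 7.6335.

x* = 7.6335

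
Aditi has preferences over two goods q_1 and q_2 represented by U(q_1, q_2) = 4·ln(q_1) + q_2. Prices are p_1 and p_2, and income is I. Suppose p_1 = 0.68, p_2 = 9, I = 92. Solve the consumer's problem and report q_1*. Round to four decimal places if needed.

q_1* = 52.9412

MU_q_1 = 4/q_1, MU_q_2 = 1. Tangency: 4/q_1 = p_1/p_2.
So q_1*(p_1,p_2) = 4·p_2/p_1, independent of income; and q_2* = (I − 4·p_2)/p_2.
At the given prices: q_1* = 4·9/0.68 = 52.9412.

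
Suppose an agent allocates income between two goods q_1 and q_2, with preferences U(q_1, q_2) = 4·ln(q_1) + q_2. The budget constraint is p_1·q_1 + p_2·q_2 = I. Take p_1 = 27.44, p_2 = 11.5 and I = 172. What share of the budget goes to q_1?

share on q_1 = 0.2674

Set MRS = p_1/p_2: (4/q_1)/1 = p_1/p_2.
So q_1*(p_1,p_2) = 4·p_2/p_1, independent of income; and q_2* = (I − 4·p_2)/p_2.
At the given prices: q_1* = 4·11.5/27.44 = 1.6764, and q_2* = 10.9565.
Expenditure on q_1: 27.44·1.6764 = 46; share = 0.2674.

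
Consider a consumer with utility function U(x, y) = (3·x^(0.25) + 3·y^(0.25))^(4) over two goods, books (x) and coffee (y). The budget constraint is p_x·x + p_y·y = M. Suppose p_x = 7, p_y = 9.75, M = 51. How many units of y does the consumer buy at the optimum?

Numerically y/x = 0.642872, so x* = 51/(7 + 9.75·0.642872) = 3.8438 and y* = 0.642872·3.8438 = 2.4711.

y* = 2.4711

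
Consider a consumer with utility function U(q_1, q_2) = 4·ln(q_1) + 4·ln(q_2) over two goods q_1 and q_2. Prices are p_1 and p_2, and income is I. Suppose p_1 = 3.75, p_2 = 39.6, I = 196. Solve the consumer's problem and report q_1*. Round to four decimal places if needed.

q_1* = 26.1333

The MRS is q_2/q_1. Set MRS = p_1/p_2.
Rearranging, p_2·q_2 = p_1·q_1. Substituting into the budget gives p_1·q_1·(1 + 1) = I.
Demand: q_1*(p_1,p_2,I) = 0.5·I/p_1 and q_2* = 0.5·I/p_2.
At p_1=3.75, p_2=39.6, I=196: q_1* = 0.5·196/3.75 = 26.1333.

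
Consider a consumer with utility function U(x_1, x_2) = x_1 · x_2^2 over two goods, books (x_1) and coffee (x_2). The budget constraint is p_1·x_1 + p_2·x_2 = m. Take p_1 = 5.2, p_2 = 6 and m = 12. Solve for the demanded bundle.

x_1* = 0.7692, x_2* = 1.3333

MU_x_1/MU_x_2 = (x_2)/(2·x_1); tangency sets this equal to p_1/p_2.
So p_2·x_2 = 2·p_1·x_1; combined with the budget, a share 1/3 of income goes to x_1.
Demand: x_1*(p_1,p_2,m) = 1/3·m/p_1 and x_2* = 2/3·m/p_2.
At p_1=5.2, p_2=6, m=12: x_1* = 1/3·12/5.2 = 0.7692, x_2* = 1.3333.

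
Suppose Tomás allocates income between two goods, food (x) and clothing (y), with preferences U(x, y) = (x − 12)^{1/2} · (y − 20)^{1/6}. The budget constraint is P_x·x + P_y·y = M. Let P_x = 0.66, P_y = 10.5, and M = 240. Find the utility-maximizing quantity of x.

x* = 37.0909

Let x' = x−12, y' = y−20. MRS = 3·y'/x' = P_x/P_y.
Substituting into the budget: x* = 12 + 0.75·(M − 12·P_x − 20·P_y)/P_x, and y* = 20 + 0.25·(…)/P_y.
Discretionary income = 240 − 12·0.66 − 20·10.5 = 22.08; x* = 12 + 0.75·22.08/0.66 = 37.0909.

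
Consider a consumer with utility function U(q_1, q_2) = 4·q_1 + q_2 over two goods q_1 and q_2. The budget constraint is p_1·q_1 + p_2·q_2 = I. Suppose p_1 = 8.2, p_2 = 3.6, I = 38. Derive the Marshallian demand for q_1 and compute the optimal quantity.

Perfect substitutes: compare marginal utility per dollar. 4/p_1 vs 1/p_2 → 0.4878 vs 0.2778.
q_1 gives more utility per dollar, so spend all income on q_1: q_1* = I/p_1, q_2* = 0.
Numerically: q_1* = 4.6341, q_2* = 0.

q_1* = 4.6341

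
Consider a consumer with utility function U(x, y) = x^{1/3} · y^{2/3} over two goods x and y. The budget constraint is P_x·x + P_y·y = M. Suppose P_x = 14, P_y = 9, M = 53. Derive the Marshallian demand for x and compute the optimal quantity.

The MRS is (1/2)·y/x. Set MRS = P_x/P_y.
Rearranging, P_y·y = 2·P_x·x. Substituting into the budget gives P_x·x·(1 + 2) = M.
Demand: x*(P_x,P_y,M) = 1/3·M/P_x and y* = 2/3·M/P_y.
At P_x=14, P_y=9, M=53: x* = 1/3·53/14 = 1.2619.

x* = 1.2619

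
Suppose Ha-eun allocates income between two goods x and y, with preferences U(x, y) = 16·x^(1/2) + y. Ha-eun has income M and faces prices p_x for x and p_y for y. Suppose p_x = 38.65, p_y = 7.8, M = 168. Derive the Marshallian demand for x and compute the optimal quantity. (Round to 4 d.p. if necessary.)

x* = 2.6066

Utility is quasi-linear in y; the FOC for x is 8/√x = p_x/p_y.
Solve: √x = 8·p_y/p_x, so x*(p_x,p_y) = (8·p_y/p_x)², and y* = (M − p_x·x*)/p_y.
Plugging in: x* = (8·7.8/38.65)² = 2.6066.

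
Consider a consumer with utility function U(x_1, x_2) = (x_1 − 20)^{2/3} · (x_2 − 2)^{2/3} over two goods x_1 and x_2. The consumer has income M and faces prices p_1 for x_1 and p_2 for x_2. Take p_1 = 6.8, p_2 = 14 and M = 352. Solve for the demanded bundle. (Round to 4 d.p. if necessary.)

MRS = (x_2−2)/(x_1−20). Tangency with p_1/p_2 gives x_2−2 = (p_1/p_2)·(x_1−20).
Substituting into the budget: x_1* = 20 + 0.5·(M − 20·p_1 − 2·p_2)/p_1, and x_2* = 2 + 0.5·(…)/p_2.
Discretionary income = 352 − 20·6.8 − 2·14 = 188; x_1* = 20 + 0.5·188/6.8 = 33.8235; x_2* = 2 + 0.5·188/14 = 8.7143.

x_1* = 33.8235, x_2* = 8.7143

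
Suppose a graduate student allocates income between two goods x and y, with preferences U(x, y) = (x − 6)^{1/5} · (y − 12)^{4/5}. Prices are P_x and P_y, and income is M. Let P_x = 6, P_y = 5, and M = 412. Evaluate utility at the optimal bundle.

V = 36.9453

Substituting into the budget: x* = 6 + 0.2·(M − 6·P_x − 12·P_y)/P_x, and y* = 12 + 0.8·(…)/P_y.
Discretionary income = 412 − 6·6 − 12·5 = 316; x* = 6 + 0.2·316/6 = 16.5333; y* = 12 + 0.8·316/5 = 62.56.
Utility at the optimum: U(16.5333, 62.56) = 36.9453.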